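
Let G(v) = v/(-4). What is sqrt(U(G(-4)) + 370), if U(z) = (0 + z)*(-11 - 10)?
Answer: sqrt(349) ≈ 18.682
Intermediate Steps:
G(v) = -v/4 (G(v) = v*(-1/4) = -v/4)
U(z) = -21*z (U(z) = z*(-21) = -21*z)
sqrt(U(G(-4)) + 370) = sqrt(-(-21)*(-4)/4 + 370) = sqrt(-21*1 + 370) = sqrt(-21 + 370) = sqrt(349)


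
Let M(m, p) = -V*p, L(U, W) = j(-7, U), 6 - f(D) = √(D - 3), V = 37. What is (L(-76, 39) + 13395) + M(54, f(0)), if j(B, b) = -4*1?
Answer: 13169 + 37*I*√3 ≈ 13169.0 + 64.086*I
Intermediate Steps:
j(B, b) = -4
f(D) = 6 - √(-3 + D) (f(D) = 6 - √(D - 3) = 6 - √(-3 + D))
L(U, W) = -4
M(m, p) = -37*p
(L(-76, 39) + 13395) + M(54, f(0)) = (-4 + 13395) - 37*(6 - √(-3 + 0)) = 13391 - 37*(6 - √(-3)) = 13391 - 37*(6 - I*√3) = 13391 + (-222 + 37*I*√3) = 13169 + 37*I*√3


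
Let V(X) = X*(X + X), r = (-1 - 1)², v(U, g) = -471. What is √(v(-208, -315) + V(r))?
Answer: I*√439 ≈ 20.952*I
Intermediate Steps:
r = 4 (r = (-2)² = 4)
V(X) = 2*X² (V(X) = X*(2*X) = 2*X²)
√(v(-208, -315) + V(r)) = √(-471 + 2*4²) = √(-471 + 2*16) = √(-471 + 32) = √(-439) = I*√439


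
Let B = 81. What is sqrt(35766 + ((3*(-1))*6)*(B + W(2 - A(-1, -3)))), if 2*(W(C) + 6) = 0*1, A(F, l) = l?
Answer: 12*sqrt(239) ≈ 185.52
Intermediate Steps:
W(C) = -6 (W(C) = -6 + (0*1)/2 = -6 + (1/2)*0 = -6 + 0 = -6)
sqrt(35766 + ((3*(-1))*6)*(B + W(2 - A(-1, -3)))) = sqrt(35766 + ((3*(-1))*6)*(81 - 6)) = sqrt(35766 - 3*6*75) = sqrt(35766 - 18*75) = sqrt(35766 - 1350) = sqrt(34416) = 12*sqrt(239)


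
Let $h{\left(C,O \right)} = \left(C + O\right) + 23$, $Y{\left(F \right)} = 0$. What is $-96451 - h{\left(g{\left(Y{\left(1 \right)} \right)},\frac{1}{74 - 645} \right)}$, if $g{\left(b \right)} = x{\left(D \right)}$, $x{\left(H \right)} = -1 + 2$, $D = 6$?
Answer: $- \frac{55087224}{571} \approx -96475.0$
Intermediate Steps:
$x{\left(H \right)} = 1$
$g{\left(b \right)} = 1$
$h{\left(C,O \right)} = 23 + C + O$
$-96451 - h{\left(g{\left(Y{\left(1 \right)} \right)},\frac{1}{74 - 645} \right)} = -96451 - \left(23 + 1 + \frac{1}{74 - 645}\right) = -96451 - \left(23 + 1 + \frac{1}{-571}\right) = -96451 - \left(23 + 1 - \frac{1}{571}\right) = -96451 - \frac{13703}{571} = - \frac{55087224}{571}$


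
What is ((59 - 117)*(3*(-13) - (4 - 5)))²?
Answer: 4857616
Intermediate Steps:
((59 - 117)*(3*(-13) - (4 - 5)))² = (-58*(-39 - 1*(-1)))² = (-58*(-39 + 1))² = (-58*(-38))² = 2204² = 4857616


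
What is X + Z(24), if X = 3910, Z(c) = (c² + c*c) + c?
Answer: 5086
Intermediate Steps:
Z(c) = c + 2*c² (Z(c) = (c² + c²) + c = 2*c² + c = c + 2*c²)
X + Z(24) = 3910 + 24*(1 + 2*24) = 3910 + 24*(1 + 48) = 3910 + 24*49 = 3910 + 1176 = 5086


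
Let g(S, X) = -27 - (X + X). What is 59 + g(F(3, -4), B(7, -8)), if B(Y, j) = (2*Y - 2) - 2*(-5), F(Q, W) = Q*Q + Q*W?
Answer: -12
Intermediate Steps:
F(Q, W) = Q**2 + Q*W
B(Y, j) = 8 + 2*Y (B(Y, j) = (-2 + 2*Y) + 10 = 8 + 2*Y)
g(S, X) = -27 - 2*X
59 + g(F(3, -4), B(7, -8)) = 59 + (-27 - 2*(8 + 2*7)) = 59 + (-27 - 2*(8 + 14)) = 59 + (-27 - 2*22) = 59 + (-27 - 44) = 59 - 71 = -12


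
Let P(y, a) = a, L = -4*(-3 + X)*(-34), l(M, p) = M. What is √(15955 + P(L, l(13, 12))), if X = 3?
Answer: 4*√998 ≈ 126.36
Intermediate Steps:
L = 0 (L = -4*(-3 + 3)*(-34) = -4*0*(-34) = 0*(-34) = 0)
√(15955 + P(L, l(13, 12))) = √(15955 + 13) = √15968 = 4*√998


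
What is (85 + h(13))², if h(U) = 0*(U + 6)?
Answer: 7225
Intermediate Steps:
h(U) = 0 (h(U) = 0*(6 + U) = 0)
(85 + h(13))² = (85 + 0)² = 85² = 7225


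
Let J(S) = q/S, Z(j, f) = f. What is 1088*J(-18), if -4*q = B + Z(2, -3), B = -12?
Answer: -680/3 ≈ -226.67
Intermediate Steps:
q = 15/4 (q = -(-12 - 3)/4 = -¼*(-15) = 15/4 ≈ 3.7500)
J(S) = 15/(4*S)
1088*J(-18) = 1088*((15/4)/(-18)) = 1088*((15/4)*(-1/18)) = 1088*(-5/24) = -680/3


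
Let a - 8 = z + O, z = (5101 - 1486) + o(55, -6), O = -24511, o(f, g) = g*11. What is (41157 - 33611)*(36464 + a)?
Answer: 117038460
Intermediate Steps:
o(f, g) = 11*g
z = 3549 (z = (5101 - 1486) + 11*(-6) = 3615 - 66 = 3549)
a = -20954 (a = 8 + (3549 - 24511) = 8 - 20962 = -20954)
(41157 - 33611)*(36464 + a) = (41157 - 33611)*(36464 - 20954) = 7546*15510 = 117038460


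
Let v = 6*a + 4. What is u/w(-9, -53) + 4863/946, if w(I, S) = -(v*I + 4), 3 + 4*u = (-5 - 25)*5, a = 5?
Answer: 2864883/571384 ≈ 5.0139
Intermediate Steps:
v = 34 (v = 6*5 + 4 = 30 + 4 = 34)
u = -153/4 (u = -¾ + ((-5 - 25)*5)/4 = -¾ + (-30*5)/4 = -¾ + (¼)*(-150) = -¾ - 75/2 = -153/4 ≈ -38.250)
w(I, S) = -4 - 34*I (w(I, S) = -(34*I + 4) = -(4 + 34*I) = -4 - 34*I)
u/w(-9, -53) + 4863/946 = -153/(4*(-4 - 34*(-9))) + 4863/946 = -153/(4*(-4 + 306)) + 4863*(1/946) = -153/4/302 + 4863/946 = -153/4*1/302 + 4863/946 = -153/1208 + 4863/946 = 2864883/571384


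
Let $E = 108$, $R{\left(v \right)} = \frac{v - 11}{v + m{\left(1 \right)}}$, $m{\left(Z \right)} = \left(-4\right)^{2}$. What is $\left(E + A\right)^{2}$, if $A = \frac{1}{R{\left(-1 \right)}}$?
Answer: $\frac{182329}{16} \approx 11396.0$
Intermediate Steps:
$m{\left(Z \right)} = 16$
$R{\left(v \right)} = \frac{-11 + v}{16 + v}$ ($R{\left(v \right)} = \frac{v - 11}{v + 16} = \frac{-11 + v}{16 + v}$)
$A = - \frac{5}{4}$ ($A = \frac{1}{\frac{1}{16 - 1} \left(-11 - 1\right)} = \frac{1}{\frac{1}{15} \left(-12\right)} = \frac{1}{- \frac{4}{5}} = - \frac{5}{4} \approx -1.25$)
$\left(E + A\right)^{2} = \left(108 - \frac{5}{4}\right)^{2} = \left(\frac{427}{4}\right)^{2} = \frac{182329}{16}$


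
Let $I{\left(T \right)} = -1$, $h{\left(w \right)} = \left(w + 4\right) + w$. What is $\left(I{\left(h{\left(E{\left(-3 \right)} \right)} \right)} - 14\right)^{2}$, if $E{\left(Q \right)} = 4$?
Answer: $225$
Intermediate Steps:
$h{\left(w \right)} = 4 + 2 w$ ($h{\left(w \right)} = \left(4 + w\right) + w = 4 + 2 w$)
$\left(I{\left(h{\left(E{\left(-3 \right)} \right)} \right)} - 14\right)^{2} = \left(-1 - 14\right)^{2} = \left(-15\right)^{2} = 225$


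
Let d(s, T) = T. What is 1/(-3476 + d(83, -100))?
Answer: -1/3576 ≈ -0.00027964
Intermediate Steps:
1/(-3476 + d(83, -100)) = 1/(-3476 - 100) = 1/(-3576) = -1/3576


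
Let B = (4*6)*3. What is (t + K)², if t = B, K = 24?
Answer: 9216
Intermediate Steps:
B = 72 (B = 24*3 = 72)
t = 72
(t + K)² = (72 + 24)² = 96² = 9216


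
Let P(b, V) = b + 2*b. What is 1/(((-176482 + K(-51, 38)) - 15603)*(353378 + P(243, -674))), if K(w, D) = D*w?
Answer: -1/68704902461 ≈ -1.4555e-11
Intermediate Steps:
P(b, V) = 3*b
1/(((-176482 + K(-51, 38)) - 15603)*(353378 + P(243, -674))) = 1/(((-176482 + 38*(-51)) - 15603)*(353378 + 3*243)) = 1/(((-176482 - 1938) - 15603)*(353378 + 729)) = 1/((-178420 - 15603)*354107) = 1/(-194023*354107) = 1/(-68704902461) = -1/68704902461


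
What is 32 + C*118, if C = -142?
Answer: -16724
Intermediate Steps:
32 + C*118 = 32 - 142*118 = 32 - 16756 = -16724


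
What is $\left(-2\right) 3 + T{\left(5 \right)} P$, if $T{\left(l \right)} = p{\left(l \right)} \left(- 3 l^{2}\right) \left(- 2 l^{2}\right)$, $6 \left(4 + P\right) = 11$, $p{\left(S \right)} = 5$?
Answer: $-40631$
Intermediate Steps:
$P = - \frac{13}{6}$ ($P = -4 + \frac{1}{6} \cdot 11 = -4 + \frac{11}{6} = - \frac{13}{6} \approx -2.1667$)
$T{\left(l \right)} = 30 l^{4}$ ($T{\left(l \right)} = 5 \left(- 3 l^{2}\right) \left(- 2 l^{2}\right) = - 15 l^{2} \left(- 2 l^{2}\right) = 30 l^{4}$)
$\left(-2\right) 3 + T{\left(5 \right)} P = \left(-2\right) 3 + 30 \cdot 5^{4} \left(- \frac{13}{6}\right) = -6 + 30 \cdot 625 \left(- \frac{13}{6}\right) = -6 + 18750 \left(- \frac{13}{6}\right) = -6 - 40625 = -40631$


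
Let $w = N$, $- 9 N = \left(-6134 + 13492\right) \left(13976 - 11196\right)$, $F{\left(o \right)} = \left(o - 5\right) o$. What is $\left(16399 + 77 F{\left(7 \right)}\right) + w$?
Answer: $- \frac{20297947}{9} \approx -2.2553 \cdot 10^{6}$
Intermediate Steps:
$F{\left(o \right)} = o \left(-5 + o\right)$ ($F{\left(o \right)} = \left(-5 + o\right) o = o \left(-5 + o\right)$)
$N = - \frac{20455240}{9}$ ($N = - \frac{\left(-6134 + 13492\right) \left(13976 - 11196\right)}{9} = - \frac{7358 \cdot 2780}{9} = \left(- \frac{1}{9}\right) 20455240 = - \frac{20455240}{9} \approx -2.2728 \cdot 10^{6}$)
$w = - \frac{20455240}{9} \approx -2.2728 \cdot 10^{6}$
$\left(16399 + 77 F{\left(7 \right)}\right) + w = \left(16399 + 77 \cdot 7 \left(-5 + 7\right)\right) - \frac{20455240}{9} = \left(16399 + 77 \cdot 7 \cdot 2\right) - \frac{20455240}{9} = \left(16399 + 77 \cdot 14\right) - \frac{20455240}{9} = \left(16399 + 1078\right) - \frac{20455240}{9} = 17477 - \frac{20455240}{9} = - \frac{20297947}{9}$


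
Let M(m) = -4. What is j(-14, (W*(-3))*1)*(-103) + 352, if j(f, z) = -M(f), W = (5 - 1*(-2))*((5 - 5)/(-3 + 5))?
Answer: -60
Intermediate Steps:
W = 0 (W = (5 + 2)*(0/2) = 7*(0*(½)) = 7*0 = 0)
j(f, z) = 4 (j(f, z) = -1*(-4) = 4)
j(-14, (W*(-3))*1)*(-103) + 352 = 4*(-103) + 352 = -412 + 352 = -60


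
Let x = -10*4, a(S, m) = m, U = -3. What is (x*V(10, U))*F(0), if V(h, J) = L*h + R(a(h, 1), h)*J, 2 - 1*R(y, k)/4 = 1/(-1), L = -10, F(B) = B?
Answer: 0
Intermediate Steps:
x = -40
R(y, k) = 12 (R(y, k) = 8 - 4/(-1) = 8 - 4*(-1) = 8 + 4 = 12)
V(h, J) = -10*h + 12*J
(x*V(10, U))*F(0) = -40*(-10*10 + 12*(-3))*0 = -40*(-100 - 36)*0 = -40*(-136)*0 = 5440*0 = 0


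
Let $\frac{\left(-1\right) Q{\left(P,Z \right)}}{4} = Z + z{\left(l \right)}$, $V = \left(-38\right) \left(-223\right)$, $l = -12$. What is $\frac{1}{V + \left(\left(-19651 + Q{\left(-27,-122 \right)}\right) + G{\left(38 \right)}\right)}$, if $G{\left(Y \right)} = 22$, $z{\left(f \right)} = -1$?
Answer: $- \frac{1}{10663} \approx -9.3782 \cdot 10^{-5}$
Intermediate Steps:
$V = 8474$
$Q{\left(P,Z \right)} = 4 - 4 Z$ ($Q{\left(P,Z \right)} = - 4 \left(Z - 1\right) = - 4 \left(-1 + Z\right) = 4 - 4 Z$)
$\frac{1}{V + \left(\left(-19651 + Q{\left(-27,-122 \right)}\right) + G{\left(38 \right)}\right)} = \frac{1}{8474 + \left(\left(-19651 + \left(4 - -488\right)\right) + 22\right)} = \frac{1}{8474 + \left(\left(-19651 + \left(4 + 488\right)\right) + 22\right)} = \frac{1}{8474 + \left(\left(-19651 + 492\right) + 22\right)} = \frac{1}{8474 + \left(-19159 + 22\right)} = \frac{1}{8474 - 19137} = \frac{1}{-10663} = - \frac{1}{10663}$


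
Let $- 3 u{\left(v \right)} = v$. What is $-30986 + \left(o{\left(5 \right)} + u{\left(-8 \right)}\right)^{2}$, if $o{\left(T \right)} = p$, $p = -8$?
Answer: $- \frac{278618}{9} \approx -30958.0$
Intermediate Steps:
$u{\left(v \right)} = - \frac{v}{3}$
$o{\left(T \right)} = -8$
$-30986 + \left(o{\left(5 \right)} + u{\left(-8 \right)}\right)^{2} = -30986 + \left(-8 - - \frac{8}{3}\right)^{2} = -30986 + \left(-8 + \frac{8}{3}\right)^{2} = -30986 + \left(- \frac{16}{3}\right)^{2} = -30986 + \frac{256}{9} = - \frac{278618}{9}$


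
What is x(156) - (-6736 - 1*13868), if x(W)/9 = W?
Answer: 22008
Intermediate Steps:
x(W) = 9*W
x(156) - (-6736 - 1*13868) = 9*156 - (-6736 - 1*13868) = 1404 - (-6736 - 13868) = 1404 - 1*(-20604) = 1404 + 20604 = 22008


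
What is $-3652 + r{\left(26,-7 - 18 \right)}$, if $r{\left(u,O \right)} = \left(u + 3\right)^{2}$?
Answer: $-2811$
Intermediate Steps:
$r{\left(u,O \right)} = \left(3 + u\right)^{2}$
$-3652 + r{\left(26,-7 - 18 \right)} = -3652 + \left(3 + 26\right)^{2} = -3652 + 29^{2} = -3652 + 841 = -2811$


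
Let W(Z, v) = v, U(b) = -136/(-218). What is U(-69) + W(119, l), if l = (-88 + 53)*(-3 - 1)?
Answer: 15328/109 ≈ 140.62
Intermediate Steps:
U(b) = 68/109 (U(b) = -136*(-1/218) = 68/109)
l = 140 (l = -35*(-4) = 140)
U(-69) + W(119, l) = 68/109 + 140 = 15328/109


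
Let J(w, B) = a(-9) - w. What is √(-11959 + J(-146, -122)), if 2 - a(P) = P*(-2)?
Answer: I*√11829 ≈ 108.76*I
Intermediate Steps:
a(P) = 2 + 2*P (a(P) = 2 - P*(-2) = 2 - (-2)*P = 2 + 2*P)
J(w, B) = -16 - w (J(w, B) = (2 + 2*(-9)) - w = (2 - 18) - w = -16 - w)
√(-11959 + J(-146, -122)) = √(-11959 + (-16 - 1*(-146))) = √(-11959 + (-16 + 146)) = √(-11959 + 130) = √(-11829) = I*√11829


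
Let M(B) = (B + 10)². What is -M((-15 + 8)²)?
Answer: -3481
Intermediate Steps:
M(B) = (10 + B)²
-M((-15 + 8)²) = -(10 + (-15 + 8)²)² = -(10 + (-7)²)² = -(10 + 49)² = -1*59² = -1*3481 = -3481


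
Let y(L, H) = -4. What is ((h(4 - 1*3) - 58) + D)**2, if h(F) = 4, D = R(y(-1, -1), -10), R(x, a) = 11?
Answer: 1849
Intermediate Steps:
D = 11
((h(4 - 1*3) - 58) + D)**2 = ((4 - 58) + 11)**2 = (-54 + 11)**2 = (-43)**2 = 1849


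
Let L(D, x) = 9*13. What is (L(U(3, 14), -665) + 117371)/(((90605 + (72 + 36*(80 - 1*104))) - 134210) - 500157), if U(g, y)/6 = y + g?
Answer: -58744/272277 ≈ -0.21575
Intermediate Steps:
U(g, y) = 6*g + 6*y (U(g, y) = 6*(y + g) = 6*(g + y) = 6*g + 6*y)
L(D, x) = 117
(L(U(3, 14), -665) + 117371)/(((90605 + (72 + 36*(80 - 1*104))) - 134210) - 500157) = (117 + 117371)/(((90605 + (72 + 36*(80 - 1*104))) - 134210) - 500157) = 117488/(((90605 + (72 + 36*(80 - 104))) - 134210) - 500157) = 117488/(((90605 + (72 + 36*(-24))) - 134210) - 500157) = 117488/(((90605 + (72 - 864)) - 134210) - 500157) = 117488/(((90605 - 792) - 134210) - 500157) = 117488/((89813 - 134210) - 500157) = 117488/(-44397 - 500157) = 117488/(-544554) = 117488*(-1/544554) = -58744/272277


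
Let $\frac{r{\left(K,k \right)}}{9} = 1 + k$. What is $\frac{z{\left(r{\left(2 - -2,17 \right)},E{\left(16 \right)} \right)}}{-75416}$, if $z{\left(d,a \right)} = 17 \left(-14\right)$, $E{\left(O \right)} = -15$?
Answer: $\frac{119}{37708} \approx 0.0031558$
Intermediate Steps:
$r{\left(K,k \right)} = 9 + 9 k$ ($r{\left(K,k \right)} = 9 \left(1 + k\right) = 9 + 9 k$)
$z{\left(d,a \right)} = -238$
$\frac{z{\left(r{\left(2 - -2,17 \right)},E{\left(16 \right)} \right)}}{-75416} = - \frac{238}{-75416} = \left(-238\right) \left(- \frac{1}{75416}\right) = \frac{119}{37708}$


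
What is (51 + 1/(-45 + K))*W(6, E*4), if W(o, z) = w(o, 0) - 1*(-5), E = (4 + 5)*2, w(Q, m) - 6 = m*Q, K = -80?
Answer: 70114/125 ≈ 560.91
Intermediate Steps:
w(Q, m) = 6 + Q*m (w(Q, m) = 6 + m*Q = 6 + Q*m)
E = 18 (E = 9*2 = 18)
W(o, z) = 11 (W(o, z) = (6 + o*0) - 1*(-5) = (6 + 0) + 5 = 6 + 5 = 11)
(51 + 1/(-45 + K))*W(6, E*4) = (51 + 1/(-45 - 80))*11 = (51 + 1/(-125))*11 = (51 - 1/125)*11 = (6374/125)*11 = 70114/125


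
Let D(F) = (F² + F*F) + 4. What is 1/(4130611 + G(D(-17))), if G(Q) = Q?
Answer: 1/4131193 ≈ 2.4206e-7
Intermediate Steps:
D(F) = 4 + 2*F² (D(F) = (F² + F²) + 4 = 2*F² + 4 = 4 + 2*F²)
1/(4130611 + G(D(-17))) = 1/(4130611 + (4 + 2*(-17)²)) = 1/(4130611 + (4 + 2*289)) = 1/(4130611 + (4 + 578)) = 1/(4130611 + 582) = 1/4131193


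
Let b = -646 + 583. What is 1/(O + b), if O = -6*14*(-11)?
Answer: 1/861 ≈ 0.0011614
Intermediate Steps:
b = -63
O = 924 (O = -84*(-11) = 924)
1/(O + b) = 1/(924 - 63) = 1/861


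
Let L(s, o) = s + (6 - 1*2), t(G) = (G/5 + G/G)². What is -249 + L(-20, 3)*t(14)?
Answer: -12001/25 ≈ -480.04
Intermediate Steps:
t(G) = (1 + G/5)² (t(G) = (G*(⅕) + 1)² = (G/5 + 1)² = (1 + G/5)²)
L(s, o) = 4 + s (L(s, o) = s + (6 - 2) = s + 4 = 4 + s)
-249 + L(-20, 3)*t(14) = -249 + (4 - 20)*((5 + 14)²/25) = -249 - 16*19²/25 = -249 - 16*361/25 = -249 - 5776/25 = -12001/25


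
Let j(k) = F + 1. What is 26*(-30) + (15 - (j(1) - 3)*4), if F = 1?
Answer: -761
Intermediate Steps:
j(k) = 2 (j(k) = 1 + 1 = 2)
26*(-30) + (15 - (j(1) - 3)*4) = 26*(-30) + (15 - (2 - 3)*4) = -780 + (15 - (-1)*4) = -780 + (15 - 1*(-4)) = -780 + (15 + 4) = -780 + 19 = -761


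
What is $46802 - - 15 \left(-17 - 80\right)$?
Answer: $45347$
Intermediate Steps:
$46802 - - 15 \left(-17 - 80\right) = 46802 - \left(-15\right) \left(-97\right) = 46802 - 1455 = 45347$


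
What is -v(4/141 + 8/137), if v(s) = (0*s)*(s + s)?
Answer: 0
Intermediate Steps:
v(s) = 0 (v(s) = 0*(2*s) = 0)
-v(4/141 + 8/137) = -1*0 = 0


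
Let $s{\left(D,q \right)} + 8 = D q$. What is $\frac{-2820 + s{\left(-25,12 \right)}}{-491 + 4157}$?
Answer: $- \frac{1564}{1833} \approx -0.85325$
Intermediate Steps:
$s{\left(D,q \right)} = -8 + D q$
$\frac{-2820 + s{\left(-25,12 \right)}}{-491 + 4157} = \frac{-2820 - 308}{-491 + 4157} = \frac{-2820 - 308}{3666} = \left(-2820 - 308\right) \frac{1}{3666} = \left(-3128\right) \frac{1}{3666} = - \frac{1564}{1833}$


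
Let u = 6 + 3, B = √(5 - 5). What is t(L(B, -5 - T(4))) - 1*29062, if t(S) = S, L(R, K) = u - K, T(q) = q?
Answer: -29044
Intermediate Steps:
B = 0 (B = √0 = 0)
u = 9
L(R, K) = 9 - K
t(L(B, -5 - T(4))) - 1*29062 = (9 - (-5 - 1*4)) - 1*29062 = (9 - (-5 - 4)) - 29062 = (9 - 1*(-9)) - 29062 = (9 + 9) - 29062 = 18 - 29062 = -29044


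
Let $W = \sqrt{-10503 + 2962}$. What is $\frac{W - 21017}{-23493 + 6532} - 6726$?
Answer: $- \frac{114058669}{16961} - \frac{i \sqrt{7541}}{16961} \approx -6724.8 - 0.0051199 i$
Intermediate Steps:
$W = i \sqrt{7541}$ ($W = \sqrt{-7541} = i \sqrt{7541} \approx 86.839 i$)
$\frac{W - 21017}{-23493 + 6532} - 6726 = \frac{i \sqrt{7541} - 21017}{-23493 + 6532} - 6726 = \frac{-21017 + i \sqrt{7541}}{-16961} - 6726 = \left(-21017 + i \sqrt{7541}\right) \left(- \frac{1}{16961}\right) - 6726 = \left(\frac{21017}{16961} - \frac{i \sqrt{7541}}{16961}\right) - 6726 = - \frac{114058669}{16961} - \frac{i \sqrt{7541}}{16961}$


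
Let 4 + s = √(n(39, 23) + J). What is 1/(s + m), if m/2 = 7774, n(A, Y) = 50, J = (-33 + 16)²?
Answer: 15544/241615597 - √339/241615597 ≈ 6.4257e-5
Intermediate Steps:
J = 289 (J = (-17)² = 289)
m = 15548 (m = 2*7774 = 15548)
s = -4 + √339 (s = -4 + √(50 + 289) = -4 + √339 ≈ 14.412)
1/(s + m) = 1/((-4 + √339) + 15548) = 1/(15544 + √339)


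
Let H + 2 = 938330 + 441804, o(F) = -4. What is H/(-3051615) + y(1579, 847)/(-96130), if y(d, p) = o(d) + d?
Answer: -9165225519/19556783330 ≈ -0.46865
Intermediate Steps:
y(d, p) = -4 + d
H = 1380132 (H = -2 + (938330 + 441804) = -2 + 1380134 = 1380132)
H/(-3051615) + y(1579, 847)/(-96130) = 1380132/(-3051615) + (-4 + 1579)/(-96130) = 1380132*(-1/3051615) + 1575*(-1/96130) = -460044/1017205 - 315/19226 = -9165225519/19556783330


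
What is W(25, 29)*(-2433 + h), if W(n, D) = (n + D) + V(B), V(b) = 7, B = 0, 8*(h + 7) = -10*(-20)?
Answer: -147315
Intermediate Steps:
h = 18 (h = -7 + (-10*(-20))/8 = -7 + (⅛)*200 = -7 + 25 = 18)
W(n, D) = 7 + D + n (W(n, D) = (n + D) + 7 = (D + n) + 7 = 7 + D + n)
W(25, 29)*(-2433 + h) = (7 + 29 + 25)*(-2433 + 18) = 61*(-2415) = -147315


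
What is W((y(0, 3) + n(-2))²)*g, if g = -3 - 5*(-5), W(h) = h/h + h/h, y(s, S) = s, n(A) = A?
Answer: 44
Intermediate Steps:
W(h) = 2 (W(h) = 1 + 1 = 2)
g = 22 (g = -3 + 25 = 22)
W((y(0, 3) + n(-2))²)*g = 2*22 = 44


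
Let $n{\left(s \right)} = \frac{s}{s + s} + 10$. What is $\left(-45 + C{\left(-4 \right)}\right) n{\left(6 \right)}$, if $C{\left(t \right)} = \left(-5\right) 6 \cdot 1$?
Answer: $- \frac{1575}{2} \approx -787.5$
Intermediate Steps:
$n{\left(s \right)} = \frac{21}{2}$ ($n{\left(s \right)} = \frac{s}{2 s} + 10 = \frac{1}{2 s} s + 10 = \frac{1}{2} + 10 = \frac{21}{2}$)
$C{\left(t \right)} = -30$ ($C{\left(t \right)} = \left(-30\right) 1 = -30$)
$\left(-45 + C{\left(-4 \right)}\right) n{\left(6 \right)} = \left(-45 - 30\right) \frac{21}{2} = \left(-75\right) \frac{21}{2} = - \frac{1575}{2}$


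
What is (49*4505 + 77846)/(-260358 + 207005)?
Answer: -298591/53353 ≈ -5.5965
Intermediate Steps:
(49*4505 + 77846)/(-260358 + 207005) = (220745 + 77846)/(-53353) = 298591*(-1/53353) = -298591/53353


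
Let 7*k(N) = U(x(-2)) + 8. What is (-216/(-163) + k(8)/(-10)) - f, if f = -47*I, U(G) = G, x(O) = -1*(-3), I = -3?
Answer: -1595483/11410 ≈ -139.83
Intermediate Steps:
x(O) = 3
k(N) = 11/7 (k(N) = (3 + 8)/7 = (1/7)*11 = 11/7)
f = 141 (f = -47*(-3) = 141)
(-216/(-163) + k(8)/(-10)) - f = (-216/(-163) + (11/7)/(-10)) - 1*141 = (-216*(-1/163) + (11/7)*(-1/10)) - 141 = (216/163 - 11/70) - 141 = 13327/11410 - 141 = -1595483/11410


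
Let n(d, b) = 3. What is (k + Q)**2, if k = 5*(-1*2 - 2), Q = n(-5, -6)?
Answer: 289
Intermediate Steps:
Q = 3
k = -20 (k = 5*(-2 - 2) = 5*(-4) = -20)
(k + Q)**2 = (-20 + 3)**2 = (-17)**2 = 289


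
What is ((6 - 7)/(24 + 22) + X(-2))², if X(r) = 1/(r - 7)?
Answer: 3025/171396 ≈ 0.017649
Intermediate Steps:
X(r) = 1/(-7 + r)
((6 - 7)/(24 + 22) + X(-2))² = ((6 - 7)/(24 + 22) + 1/(-7 - 2))² = (-1/46 + 1/(-9))² = (-1*1/46 - ⅑)² = (-1/46 - ⅑)² = (-55/414)² = 3025/171396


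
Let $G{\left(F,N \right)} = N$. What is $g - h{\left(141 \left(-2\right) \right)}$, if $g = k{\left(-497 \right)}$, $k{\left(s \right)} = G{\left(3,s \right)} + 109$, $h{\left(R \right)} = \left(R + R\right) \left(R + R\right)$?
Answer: $-318484$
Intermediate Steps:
$h{\left(R \right)} = 4 R^{2}$ ($h{\left(R \right)} = 2 R 2 R = 4 R^{2}$)
$k{\left(s \right)} = 109 + s$ ($k{\left(s \right)} = s + 109 = 109 + s$)
$g = -388$ ($g = 109 - 497 = -388$)
$g - h{\left(141 \left(-2\right) \right)} = -388 - 4 \left(141 \left(-2\right)\right)^{2} = -388 - 4 \left(-282\right)^{2} = -388 - 4 \cdot 79524 = -388 - 318096 = -318484$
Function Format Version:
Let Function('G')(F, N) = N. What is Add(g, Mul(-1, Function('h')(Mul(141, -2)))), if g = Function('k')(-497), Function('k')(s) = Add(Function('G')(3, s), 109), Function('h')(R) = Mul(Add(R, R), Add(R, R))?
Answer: -318484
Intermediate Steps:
Function('h')(R) = Mul(4, Pow(R, 2)) (Function('h')(R) = Mul(Mul(2, R), Mul(2, R)) = Mul(4, Pow(R, 2)))
Function('k')(s) = Add(109, s) (Function('k')(s) = Add(s, 109) = Add(109, s))
g = -388 (g = Add(109, -497) = -388)
Add(g, Mul(-1, Function('h')(Mul(141, -2)))) = Add(-388, Mul(-1, Mul(4, Pow(Mul(141, -2), 2)))) = Add(-388, Mul(-1, Mul(4, Pow(-282, 2)))) = Add(-388, Mul(-1, Mul(4, 79524))) = Add(-388, Mul(-1, 318096)) = Add(-388, -318096) = -318484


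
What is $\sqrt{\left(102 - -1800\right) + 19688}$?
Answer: $\sqrt{21590} \approx 146.94$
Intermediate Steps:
$\sqrt{\left(102 - -1800\right) + 19688} = \sqrt{\left(102 + 1800\right) + 19688} = \sqrt{1902 + 19688} = \sqrt{21590}$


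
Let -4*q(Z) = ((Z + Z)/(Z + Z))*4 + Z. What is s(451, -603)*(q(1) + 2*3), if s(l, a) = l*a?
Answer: -5167107/4 ≈ -1.2918e+6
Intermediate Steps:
q(Z) = -1 - Z/4 (q(Z) = -(((Z + Z)/(Z + Z))*4 + Z)/4 = -(((2*Z)/((2*Z)))*4 + Z)/4 = -(((2*Z)*(1/(2*Z)))*4 + Z)/4 = -(1*4 + Z)/4 = -(4 + Z)/4 = -1 - Z/4)
s(l, a) = a*l
s(451, -603)*(q(1) + 2*3) = (-603*451)*((-1 - 1/4*1) + 2*3) = -271953*((-1 - 1/4) + 6) = -271953*(-5/4 + 6) = -271953*19/4 = -5167107/4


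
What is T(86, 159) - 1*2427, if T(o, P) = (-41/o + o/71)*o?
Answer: -167832/71 ≈ -2363.8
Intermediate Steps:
T(o, P) = o*(-41/o + o/71) (T(o, P) = (-41/o + o*(1/71))*o = (-41/o + o/71)*o = o*(-41/o + o/71))
T(86, 159) - 1*2427 = (-41 + (1/71)*86²) - 1*2427 = (-41 + (1/71)*7396) - 2427 = (-41 + 7396/71) - 2427 = 4485/71 - 2427 = -167832/71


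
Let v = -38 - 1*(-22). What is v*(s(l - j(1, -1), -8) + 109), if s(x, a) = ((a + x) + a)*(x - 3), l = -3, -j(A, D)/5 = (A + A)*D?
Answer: -9168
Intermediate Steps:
j(A, D) = -10*A*D (j(A, D) = -5*(A + A)*D = -5*2*A*D = -10*A*D)
s(x, a) = (-3 + x)*(x + 2*a) (s(x, a) = (x + 2*a)*(-3 + x) = (-3 + x)*(x + 2*a))
v = -16 (v = -38 + 22 = -16)
v*(s(l - j(1, -1), -8) + 109) = -16*(((-3 - (-10)*(-1))**2 - 6*(-8) - 3*(-3 - (-10)*(-1)) + 2*(-8)*(-3 - (-10)*(-1))) + 109) = -16*(((-3 - 1*10)**2 + 48 - 3*(-3 - 1*10) + 2*(-8)*(-3 - 1*10)) + 109) = -16*(((-3 - 10)**2 + 48 - 3*(-3 - 10) + 2*(-8)*(-3 - 10)) + 109) = -16*(((-13)**2 + 48 - 3*(-13) + 2*(-8)*(-13)) + 109) = -16*((169 + 48 + 39 + 208) + 109) = -16*(464 + 109) = -16*573 = -9168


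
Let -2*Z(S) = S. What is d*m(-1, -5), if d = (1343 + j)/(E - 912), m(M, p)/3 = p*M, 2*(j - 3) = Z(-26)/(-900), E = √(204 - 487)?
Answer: -92065906/4160135 - 2422787*I*√283/99843240 ≈ -22.131 - 0.40822*I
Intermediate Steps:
E = I*√283 (E = √(-283) = I*√283 ≈ 16.823*I)
Z(S) = -S/2
j = 5387/1800 (j = 3 + (-½*(-26)/(-900))/2 = 3 + (13*(-1/900))/2 = 3 + (½)*(-13/900) = 3 - 13/1800 = 5387/1800 ≈ 2.9928)
m(M, p) = 3*M*p (m(M, p) = 3*(p*M) = 3*(M*p) = 3*M*p)
d = 2422787/(1800*(-912 + I*√283)) (d = (1343 + 5387/1800)/(I*√283 - 912) = 2422787/(1800*(-912 + I*√283)) ≈ -1.4754 - 0.027214*I)
d*m(-1, -5) = (-92065906/62402025 - 2422787*I*√283/1497648600)*(3*(-1)*(-5)) = (-92065906/62402025 - 2422787*I*√283/1497648600)*15 = -92065906/4160135 - 2422787*I*√283/99843240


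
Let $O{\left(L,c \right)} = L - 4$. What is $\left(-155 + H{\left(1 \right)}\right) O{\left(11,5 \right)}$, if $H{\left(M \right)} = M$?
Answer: $-1078$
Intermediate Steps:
$O{\left(L,c \right)} = -4 + L$
$\left(-155 + H{\left(1 \right)}\right) O{\left(11,5 \right)} = \left(-155 + 1\right) \left(-4 + 11\right) = \left(-154\right) 7 = -1078$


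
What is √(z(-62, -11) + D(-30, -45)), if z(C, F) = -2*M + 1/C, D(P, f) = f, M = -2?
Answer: I*√157666/62 ≈ 6.4044*I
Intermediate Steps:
z(C, F) = 4 + 1/C (z(C, F) = -2*(-2) + 1/C = 4 + 1/C)
√(z(-62, -11) + D(-30, -45)) = √((4 + 1/(-62)) - 45) = √((4 - 1/62) - 45) = √(247/62 - 45) = √(-2543/62) = I*√157666/62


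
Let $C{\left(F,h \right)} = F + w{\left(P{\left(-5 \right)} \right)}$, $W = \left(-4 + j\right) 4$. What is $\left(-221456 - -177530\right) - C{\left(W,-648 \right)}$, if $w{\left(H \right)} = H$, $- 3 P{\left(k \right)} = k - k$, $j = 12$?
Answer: $-43958$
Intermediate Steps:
$P{\left(k \right)} = 0$ ($P{\left(k \right)} = - \frac{k - k}{3} = \left(- \frac{1}{3}\right) 0 = 0$)
$W = 32$ ($W = \left(-4 + 12\right) 4 = 8 \cdot 4 = 32$)
$C{\left(F,h \right)} = F$ ($C{\left(F,h \right)} = F + 0 = F$)
$\left(-221456 - -177530\right) - C{\left(W,-648 \right)} = \left(-221456 - -177530\right) - 32 = \left(-221456 + 177530\right) - 32 = -43926 - 32 = -43958$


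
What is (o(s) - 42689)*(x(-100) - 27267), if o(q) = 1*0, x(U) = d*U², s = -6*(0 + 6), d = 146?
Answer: -61161939037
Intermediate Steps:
s = -36 (s = -6*6 = -36)
x(U) = 146*U²
o(q) = 0
(o(s) - 42689)*(x(-100) - 27267) = (0 - 42689)*(146*(-100)² - 27267) = -42689*(146*10000 - 27267) = -42689*(1460000 - 27267) = -42689*1432733 = -61161939037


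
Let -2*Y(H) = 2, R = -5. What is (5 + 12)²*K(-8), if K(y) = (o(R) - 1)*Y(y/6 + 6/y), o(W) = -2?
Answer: 867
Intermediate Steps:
Y(H) = -1 (Y(H) = -½*2 = -1)
K(y) = 3 (K(y) = (-2 - 1)*(-1) = -3*(-1) = 3)
(5 + 12)²*K(-8) = (5 + 12)²*3 = 17²*3 = 289*3 = 867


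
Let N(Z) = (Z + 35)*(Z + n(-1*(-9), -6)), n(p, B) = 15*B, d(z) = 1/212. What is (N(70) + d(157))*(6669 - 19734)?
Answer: 5816524935/212 ≈ 2.7436e+7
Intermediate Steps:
d(z) = 1/212
N(Z) = (-90 + Z)*(35 + Z) (N(Z) = (Z + 35)*(Z + 15*(-6)) = (35 + Z)*(Z - 90) = (35 + Z)*(-90 + Z) = (-90 + Z)*(35 + Z))
(N(70) + d(157))*(6669 - 19734) = ((-3150 + 70² - 55*70) + 1/212)*(6669 - 19734) = ((-3150 + 4900 - 3850) + 1/212)*(-13065) = (-2100 + 1/212)*(-13065) = -445199/212*(-13065) = 5816524935/212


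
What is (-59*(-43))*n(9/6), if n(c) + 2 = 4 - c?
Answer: 2537/2 ≈ 1268.5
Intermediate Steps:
n(c) = 2 - c (n(c) = -2 + (4 - c) = 2 - c)
(-59*(-43))*n(9/6) = (-59*(-43))*(2 - 9/6) = 2537*(2 - 9/6) = 2537*(2 - 1*3/2) = 2537*(2 - 3/2) = 2537*(½) = 2537/2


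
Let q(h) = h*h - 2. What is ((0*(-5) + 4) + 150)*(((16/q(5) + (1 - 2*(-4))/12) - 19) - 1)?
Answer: -131439/46 ≈ -2857.4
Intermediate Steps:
q(h) = -2 + h² (q(h) = h² - 2 = -2 + h²)
((0*(-5) + 4) + 150)*(((16/q(5) + (1 - 2*(-4))/12) - 19) - 1) = ((0*(-5) + 4) + 150)*(((16/(-2 + 5²) + (1 - 2*(-4))/12) - 19) - 1) = ((0 + 4) + 150)*(((16/(-2 + 25) + (1 + 8)*(1/12)) - 19) - 1) = (4 + 150)*(((16/23 + 9*(1/12)) - 19) - 1) = 154*(((16*(1/23) + ¾) - 19) - 1) = 154*(((16/23 + ¾) - 19) - 1) = 154*((133/92 - 19) - 1) = 154*(-1615/92 - 1) = 154*(-1707/92) = -131439/46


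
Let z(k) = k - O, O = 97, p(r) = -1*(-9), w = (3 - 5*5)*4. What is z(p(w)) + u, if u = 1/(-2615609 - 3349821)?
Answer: -524957841/5965430 ≈ -88.000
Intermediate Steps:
w = -88 (w = (3 - 25)*4 = -22*4 = -88)
p(r) = 9
u = -1/5965430 (u = 1/(-5965430) = -1/5965430 ≈ -1.6763e-7)
z(k) = -97 + k (z(k) = k - 1*97 = k - 97 = -97 + k)
z(p(w)) + u = (-97 + 9) - 1/5965430 = -88 - 1/5965430 = -524957841/5965430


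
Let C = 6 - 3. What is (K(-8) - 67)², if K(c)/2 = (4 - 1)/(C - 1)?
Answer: 4096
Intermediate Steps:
C = 3
K(c) = 3 (K(c) = 2*((4 - 1)/(3 - 1)) = 2*(3/2) = 3)
(K(-8) - 67)² = (3 - 67)² = (-64)² = 4096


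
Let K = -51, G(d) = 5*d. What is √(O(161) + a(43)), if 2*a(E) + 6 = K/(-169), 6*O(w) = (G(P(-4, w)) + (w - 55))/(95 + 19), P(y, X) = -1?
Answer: 7*I*√121087/1482 ≈ 1.6436*I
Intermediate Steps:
O(w) = -5/57 + w/684 (O(w) = ((5*(-1) + (w - 55))/(95 + 19))/6 = ((-5 + (-55 + w))/114)/6 = ((-60 + w)*(1/114))/6 = (-10/19 + w/114)/6 = -5/57 + w/684)
a(E) = -963/338 (a(E) = -3 + (-51/(-169))/2 = -3 + (-51*(-1/169))/2 = -3 + (½)*(51/169) = -3 + 51/338 = -963/338)
√(O(161) + a(43)) = √((-5/57 + (1/684)*161) - 963/338) = √((-5/57 + 161/684) - 963/338) = √(101/684 - 963/338) = √(-312277/115596) = 7*I*√121087/1482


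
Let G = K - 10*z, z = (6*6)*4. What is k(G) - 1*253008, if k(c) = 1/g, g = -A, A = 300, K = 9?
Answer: -75902401/300 ≈ -2.5301e+5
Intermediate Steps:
z = 144 (z = 36*4 = 144)
g = -300 (g = -1*300 = -300)
G = -1431 (G = 9 - 10*144 = 9 - 1440 = -1431)
k(c) = -1/300 (k(c) = 1/(-300) = -1/300)
k(G) - 1*253008 = -1/300 - 1*253008 = -1/300 - 253008 = -75902401/300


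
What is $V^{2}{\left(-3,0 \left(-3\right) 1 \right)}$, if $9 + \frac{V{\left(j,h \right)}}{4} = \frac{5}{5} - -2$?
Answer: $576$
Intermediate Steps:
$V{\left(j,h \right)} = -24$ ($V{\left(j,h \right)} = -36 + 4 \left(\frac{5}{5} - -2\right) = -36 + 4 \left(5 \cdot \frac{1}{5} + 2\right) = -36 + 4 \left(1 + 2\right) = -36 + 4 \cdot 3 = -36 + 12 = -24$)
$V^{2}{\left(-3,0 \left(-3\right) 1 \right)} = \left(-24\right)^{2} = 576$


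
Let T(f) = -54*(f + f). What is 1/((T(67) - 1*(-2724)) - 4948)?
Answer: -1/9460 ≈ -0.00010571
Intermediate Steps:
T(f) = -108*f
1/((T(67) - 1*(-2724)) - 4948) = 1/((-108*67 - 1*(-2724)) - 4948) = 1/((-7236 + 2724) - 4948) = 1/(-4512 - 4948) = 1/(-9460) = -1/9460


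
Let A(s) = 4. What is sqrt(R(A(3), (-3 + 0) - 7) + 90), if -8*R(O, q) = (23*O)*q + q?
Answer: 5*sqrt(33)/2 ≈ 14.361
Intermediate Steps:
R(O, q) = -q/8 - 23*O*q/8 (R(O, q) = -((23*O)*q + q)/8 = -(23*O*q + q)/8 = -(q + 23*O*q)/8 = -q/8 - 23*O*q/8)
sqrt(R(A(3), (-3 + 0) - 7) + 90) = sqrt(-((-3 + 0) - 7)*(1 + 23*4)/8 + 90) = sqrt(-(-3 - 7)*(1 + 92)/8 + 90) = sqrt(-1/8*(-10)*93 + 90) = sqrt(465/4 + 90) = sqrt(825/4) = 5*sqrt(33)/2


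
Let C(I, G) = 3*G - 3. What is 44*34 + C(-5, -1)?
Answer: 1490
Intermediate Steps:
C(I, G) = -3 + 3*G
44*34 + C(-5, -1) = 44*34 + (-3 + 3*(-1)) = 1496 + (-3 - 3) = 1496 - 6 = 1490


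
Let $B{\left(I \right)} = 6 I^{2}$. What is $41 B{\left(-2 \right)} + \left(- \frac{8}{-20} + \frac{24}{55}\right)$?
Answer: $\frac{54166}{55} \approx 984.84$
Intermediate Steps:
$41 B{\left(-2 \right)} + \left(- \frac{8}{-20} + \frac{24}{55}\right) = 41 \cdot 6 \left(-2\right)^{2} + \left(- \frac{8}{-20} + \frac{24}{55}\right) = 41 \cdot 6 \cdot 4 + \left(\left(-8\right) \left(- \frac{1}{20}\right) + 24 \cdot \frac{1}{55}\right) = 41 \cdot 24 + \left(\frac{2}{5} + \frac{24}{55}\right) = 984 + \frac{46}{55} = \frac{54166}{55}$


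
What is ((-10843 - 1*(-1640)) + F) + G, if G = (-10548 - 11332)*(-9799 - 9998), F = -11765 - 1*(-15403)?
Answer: 433152795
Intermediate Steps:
F = 3638 (F = -11765 + 15403 = 3638)
G = 433158360 (G = -21880*(-19797) = 433158360)
((-10843 - 1*(-1640)) + F) + G = ((-10843 - 1*(-1640)) + 3638) + 433158360 = ((-10843 + 1640) + 3638) + 433158360 = (-9203 + 3638) + 433158360 = -5565 + 433158360 = 433152795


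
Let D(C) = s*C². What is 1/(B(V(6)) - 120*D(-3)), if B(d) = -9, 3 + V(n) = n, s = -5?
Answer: 1/5391 ≈ 0.00018549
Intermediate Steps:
D(C) = -5*C²
V(n) = -3 + n
1/(B(V(6)) - 120*D(-3)) = 1/(-9 - 120*(-5*(-3)²)) = 1/(-9 - 120*(-5*9)) = 1/(-9 - 120*(-45)) = 1/(-9 - 40*(-135)) = 1/(-9 + 5400) = 1/5391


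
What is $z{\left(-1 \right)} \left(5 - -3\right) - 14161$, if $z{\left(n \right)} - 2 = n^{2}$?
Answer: $-14137$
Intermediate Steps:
$z{\left(n \right)} = 2 + n^{2}$
$z{\left(-1 \right)} \left(5 - -3\right) - 14161 = \left(2 + \left(-1\right)^{2}\right) \left(5 - -3\right) - 14161 = \left(2 + 1\right) \left(5 + 3\right) - 14161 = 3 \cdot 8 - 14161 = 24 - 14161 = -14137$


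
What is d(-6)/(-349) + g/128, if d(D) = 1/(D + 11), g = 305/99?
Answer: 519553/22112640 ≈ 0.023496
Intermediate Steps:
g = 305/99 (g = 305*(1/99) = 305/99 ≈ 3.0808)
d(D) = 1/(11 + D)
d(-6)/(-349) + g/128 = 1/((11 - 6)*(-349)) + (305/99)/128 = -1/349/5 + (305/99)*(1/128) = (⅕)*(-1/349) + 305/12672 = -1/1745 + 305/12672 = 519553/22112640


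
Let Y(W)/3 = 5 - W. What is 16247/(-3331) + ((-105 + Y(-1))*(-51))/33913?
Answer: -536204864/112964203 ≈ -4.7467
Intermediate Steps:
Y(W) = 15 - 3*W (Y(W) = 3*(5 - W) = 15 - 3*W)
16247/(-3331) + ((-105 + Y(-1))*(-51))/33913 = 16247/(-3331) + ((-105 + (15 - 3*(-1)))*(-51))/33913 = 16247*(-1/3331) + ((-105 + (15 + 3))*(-51))*(1/33913) = -16247/3331 + ((-105 + 18)*(-51))*(1/33913) = -16247/3331 - 87*(-51)*(1/33913) = -16247/3331 + 4437*(1/33913) = -16247/3331 + 4437/33913 = -536204864/112964203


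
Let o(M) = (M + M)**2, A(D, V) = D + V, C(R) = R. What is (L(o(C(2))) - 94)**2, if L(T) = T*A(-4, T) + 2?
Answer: 10000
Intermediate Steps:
o(M) = 4*M**2 (o(M) = (2*M)**2 = 4*M**2)
L(T) = 2 + T*(-4 + T) (L(T) = T*(-4 + T) + 2 = 2 + T*(-4 + T))
(L(o(C(2))) - 94)**2 = ((2 + (4*2**2)*(-4 + 4*2**2)) - 94)**2 = ((2 + (4*4)*(-4 + 4*4)) - 94)**2 = ((2 + 16*(-4 + 16)) - 94)**2 = ((2 + 16*12) - 94)**2 = ((2 + 192) - 94)**2 = (194 - 94)**2 = 100**2 = 10000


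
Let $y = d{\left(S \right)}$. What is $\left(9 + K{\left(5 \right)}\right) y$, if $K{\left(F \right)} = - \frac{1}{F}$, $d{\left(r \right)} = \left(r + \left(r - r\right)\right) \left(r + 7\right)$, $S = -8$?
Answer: $\frac{352}{5} \approx 70.4$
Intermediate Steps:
$d{\left(r \right)} = r \left(7 + r\right)$ ($d{\left(r \right)} = \left(r + 0\right) \left(7 + r\right) = r \left(7 + r\right)$)
$y = 8$ ($y = - 8 \left(7 - 8\right) = \left(-8\right) \left(-1\right) = 8$)
$\left(9 + K{\left(5 \right)}\right) y = \left(9 - \frac{1}{5}\right) 8 = \frac{44}{5} \cdot 8 = \frac{352}{5}$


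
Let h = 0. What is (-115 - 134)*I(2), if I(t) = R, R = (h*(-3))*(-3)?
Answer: 0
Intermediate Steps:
R = 0 (R = (0*(-3))*(-3) = 0*(-3) = 0)
I(t) = 0
(-115 - 134)*I(2) = (-115 - 134)*0 = -249*0 = 0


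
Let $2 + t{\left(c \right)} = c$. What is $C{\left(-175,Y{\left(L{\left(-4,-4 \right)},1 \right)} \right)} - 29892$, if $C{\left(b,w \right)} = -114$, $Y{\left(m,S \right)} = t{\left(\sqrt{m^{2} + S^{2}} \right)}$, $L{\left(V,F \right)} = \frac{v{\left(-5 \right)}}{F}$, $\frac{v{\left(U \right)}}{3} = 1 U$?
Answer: $-30006$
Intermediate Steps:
$v{\left(U \right)} = 3 U$ ($v{\left(U \right)} = 3 \cdot 1 U = 3 U$)
$t{\left(c \right)} = -2 + c$
$L{\left(V,F \right)} = - \frac{15}{F}$ ($L{\left(V,F \right)} = \frac{3 \left(-5\right)}{F} = - \frac{15}{F}$)
$Y{\left(m,S \right)} = -2 + \sqrt{S^{2} + m^{2}}$ ($Y{\left(m,S \right)} = -2 + \sqrt{m^{2} + S^{2}} = -2 + \sqrt{S^{2} + m^{2}}$)
$C{\left(-175,Y{\left(L{\left(-4,-4 \right)},1 \right)} \right)} - 29892 = -114 - 29892 = -30006$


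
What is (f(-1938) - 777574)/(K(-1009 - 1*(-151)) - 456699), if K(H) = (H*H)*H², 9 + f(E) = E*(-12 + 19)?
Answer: -791149/541936978197 ≈ -1.4599e-6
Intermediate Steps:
f(E) = -9 + 7*E (f(E) = -9 + E*(-12 + 19) = -9 + E*7 = -9 + 7*E)
K(H) = H⁴ (K(H) = H²*H² = H⁴)
(f(-1938) - 777574)/(K(-1009 - 1*(-151)) - 456699) = ((-9 + 7*(-1938)) - 777574)/((-1009 - 1*(-151))⁴ - 456699) = ((-9 - 13566) - 777574)/((-1009 + 151)⁴ - 456699) = (-13575 - 777574)/((-858)⁴ - 456699) = -791149/(541937434896 - 456699) = -791149/541936978197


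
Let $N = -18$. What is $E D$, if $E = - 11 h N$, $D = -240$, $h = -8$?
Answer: $380160$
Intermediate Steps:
$E = -1584$ ($E = \left(-11\right) \left(-8\right) \left(-18\right) = 88 \left(-18\right) = -1584$)
$E D = \left(-1584\right) \left(-240\right) = 380160$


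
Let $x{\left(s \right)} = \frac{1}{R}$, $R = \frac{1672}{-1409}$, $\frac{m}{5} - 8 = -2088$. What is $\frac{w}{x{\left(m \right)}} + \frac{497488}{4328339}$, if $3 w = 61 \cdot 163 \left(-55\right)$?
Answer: $\frac{3957654706178696}{18295888953} \approx 2.1631 \cdot 10^{5}$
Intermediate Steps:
$m = -10400$ ($m = 40 + 5 \left(-2088\right) = 40 - 10440 = -10400$)
$R = - \frac{1672}{1409}$ ($R = 1672 \left(- \frac{1}{1409}\right) = - \frac{1672}{1409} \approx -1.1867$)
$x{\left(s \right)} = - \frac{1409}{1672}$ ($x{\left(s \right)} = \frac{1}{- \frac{1672}{1409}} = - \frac{1409}{1672}$)
$w = - \frac{546865}{3}$ ($w = \frac{61 \cdot 163 \left(-55\right)}{3} = \frac{9943 \left(-55\right)}{3} = \frac{1}{3} \left(-546865\right) = - \frac{546865}{3} \approx -1.8229 \cdot 10^{5}$)
$\frac{w}{x{\left(m \right)}} + \frac{497488}{4328339} = - \frac{546865}{3 \left(- \frac{1409}{1672}\right)} + \frac{497488}{4328339} = \left(- \frac{546865}{3}\right) \left(- \frac{1672}{1409}\right) + 497488 \cdot \frac{1}{4328339} = \frac{914358280}{4227} + \frac{497488}{4328339} = \frac{3957654706178696}{18295888953}$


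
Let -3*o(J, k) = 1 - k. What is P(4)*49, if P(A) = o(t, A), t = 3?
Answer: 49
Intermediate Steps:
o(J, k) = -⅓ + k/3 (o(J, k) = -(1 - k)/3 = -⅓ + k/3)
P(A) = -⅓ + A/3
P(4)*49 = (-⅓ + (⅓)*4)*49 = (-⅓ + 4/3)*49 = 1*49 = 49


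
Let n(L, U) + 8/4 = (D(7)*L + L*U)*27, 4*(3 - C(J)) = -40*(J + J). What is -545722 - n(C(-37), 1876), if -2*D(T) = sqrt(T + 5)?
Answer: 36784804 - 19899*sqrt(3) ≈ 3.6750e+7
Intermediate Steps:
D(T) = -sqrt(5 + T)/2 (D(T) = -sqrt(T + 5)/2 = -sqrt(5 + T)/2)
C(J) = 3 + 20*J (C(J) = 3 - (-10)*(J + J) = 3 - (-10)*2*J = 3 - (-20)*J = 3 + 20*J)
n(L, U) = -2 - 27*L*sqrt(3) + 27*L*U (n(L, U) = -2 + ((-sqrt(5 + 7)/2)*L + L*U)*27 = -2 + ((-sqrt(3))*L + L*U)*27 = -2 + (-L*sqrt(3) + L*U)*27 = -2 + (L*U - L*sqrt(3))*27 = -2 + (-27*L*sqrt(3) + 27*L*U) = -2 - 27*L*sqrt(3) + 27*L*U)
-545722 - n(C(-37), 1876) = -545722 - (-2 - 27*(3 + 20*(-37))*sqrt(3) + 27*(3 + 20*(-37))*1876) = -545722 - (-2 - 27*(3 - 740)*sqrt(3) + 27*(3 - 740)*1876) = -545722 - (-2 - 27*(-737)*sqrt(3) + 27*(-737)*1876) = -545722 - (-2 + 19899*sqrt(3) - 37330524) = -545722 - (-37330526 + 19899*sqrt(3)) = -545722 + (37330526 - 19899*sqrt(3)) = 36784804 - 19899*sqrt(3)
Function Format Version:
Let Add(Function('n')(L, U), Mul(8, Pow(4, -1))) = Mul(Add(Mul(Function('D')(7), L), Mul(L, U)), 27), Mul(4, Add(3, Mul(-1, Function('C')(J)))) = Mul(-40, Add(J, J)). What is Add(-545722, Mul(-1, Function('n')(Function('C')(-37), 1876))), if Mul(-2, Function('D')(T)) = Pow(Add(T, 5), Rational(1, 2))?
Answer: Add(36784804, Mul(-19899, Pow(3, Rational(1, 2)))) ≈ 3.6750e+7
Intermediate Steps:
Function('D')(T) = Mul(Rational(-1, 2), Pow(Add(5, T), Rational(1, 2))) (Function('D')(T) = Mul(Rational(-1, 2), Pow(Add(T, 5), Rational(1, 2))) = Mul(Rational(-1, 2), Pow(Add(5, T), Rational(1, 2))))
Function('C')(J) = Add(3, Mul(20, J)) (Function('C')(J) = Add(3, Mul(Rational(-1, 4), Mul(-40, Add(J, J)))) = Add(3, Mul(Rational(-1, 4), Mul(-40, Mul(2, J)))) = Add(3, Mul(Rational(-1, 4), Mul(-80, J))) = Add(3, Mul(20, J)))
Function('n')(L, U) = Add(-2, Mul(-27, L, Pow(3, Rational(1, 2))), Mul(27, L, U)) (Function('n')(L, U) = Add(-2, Mul(Add(Mul(Mul(Rational(-1, 2), Pow(Add(5, 7), Rational(1, 2))), L), Mul(L, U)), 27)) = Add(-2, Mul(Add(Mul(Mul(Rational(-1, 2), Pow(12, Rational(1, 2))), L), Mul(L, U)), 27)) = Add(-2, Mul(Add(Mul(Mul(Rational(-1, 2), Mul(2, Pow(3, Rational(1, 2)))), L), Mul(L, U)), 27)) = Add(-2, Mul(Add(Mul(Mul(-1, Pow(3, Rational(1, 2))), L), Mul(L, U)), 27)) = Add(-2, Mul(Add(Mul(-1, L, Pow(3, Rational(1, 2))), Mul(L, U)), 27)) = Add(-2, Mul(Add(Mul(L, U), Mul(-1, L, Pow(3, Rational(1, 2)))), 27)) = Add(-2, Add(Mul(-27, L, Pow(3, Rational(1, 2))), Mul(27, L, U))) = Add(-2, Mul(-27, L, Pow(3, Rational(1, 2))), Mul(27, L, U)))
Add(-545722, Mul(-1, Function('n')(Function('C')(-37), 1876))) = Add(-545722, Mul(-1, Add(-2, Mul(-27, Add(3, Mul(20, -37)), Pow(3, Rational(1, 2))), Mul(27, Add(3, Mul(20, -37)), 1876)))) = Add(-545722, Mul(-1, Add(-2, Mul(-27, Add(3, -740), Pow(3, Rational(1, 2))), Mul(27, Add(3, -740), 1876)))) = Add(-545722, Mul(-1, Add(-2, Mul(-27, -737, Pow(3, Rational(1, 2))), Mul(27, -737, 1876)))) = Add(-545722, Mul(-1, Add(-2, Mul(19899, Pow(3, Rational(1, 2))), -37330524))) = Add(-545722, Mul(-1, Add(-37330526, Mul(19899, Pow(3, Rational(1, 2)))))) = Add(-545722, Add(37330526, Mul(-19899, Pow(3, Rational(1, 2))))) = Add(36784804, Mul(-19899, Pow(3, Rational(1, 2))))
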